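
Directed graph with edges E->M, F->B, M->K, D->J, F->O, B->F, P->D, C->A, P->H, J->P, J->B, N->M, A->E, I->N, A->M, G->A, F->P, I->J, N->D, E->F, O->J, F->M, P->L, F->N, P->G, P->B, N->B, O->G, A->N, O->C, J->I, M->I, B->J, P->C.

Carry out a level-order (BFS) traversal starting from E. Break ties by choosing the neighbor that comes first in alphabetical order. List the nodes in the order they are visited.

E F M B N O P I K J D C G H L A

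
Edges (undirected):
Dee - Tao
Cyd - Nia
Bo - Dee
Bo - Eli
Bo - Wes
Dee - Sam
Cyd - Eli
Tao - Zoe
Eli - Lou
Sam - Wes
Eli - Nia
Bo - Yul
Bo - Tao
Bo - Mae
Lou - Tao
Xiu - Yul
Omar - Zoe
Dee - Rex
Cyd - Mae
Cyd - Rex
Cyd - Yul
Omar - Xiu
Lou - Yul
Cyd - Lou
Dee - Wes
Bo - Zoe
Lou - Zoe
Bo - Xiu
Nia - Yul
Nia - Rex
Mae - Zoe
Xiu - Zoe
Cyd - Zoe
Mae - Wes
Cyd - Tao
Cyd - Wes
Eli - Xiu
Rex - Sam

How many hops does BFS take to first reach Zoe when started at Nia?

2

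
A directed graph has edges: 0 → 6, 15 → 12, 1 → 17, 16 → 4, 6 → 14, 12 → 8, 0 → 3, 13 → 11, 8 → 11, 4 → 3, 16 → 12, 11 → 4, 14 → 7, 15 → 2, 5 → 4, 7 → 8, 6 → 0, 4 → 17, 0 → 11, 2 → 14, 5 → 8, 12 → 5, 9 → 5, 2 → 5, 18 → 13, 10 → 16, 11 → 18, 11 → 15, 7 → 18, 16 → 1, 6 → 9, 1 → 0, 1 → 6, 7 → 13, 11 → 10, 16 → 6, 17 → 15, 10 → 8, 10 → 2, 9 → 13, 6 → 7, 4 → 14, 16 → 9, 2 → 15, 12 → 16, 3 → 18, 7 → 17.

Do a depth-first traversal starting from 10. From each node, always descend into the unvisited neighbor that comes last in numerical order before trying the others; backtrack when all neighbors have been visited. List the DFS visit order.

Visit 10
10 → 16
16 → 12
12 → 8
8 → 11
11 → 18
18 → 13
11 → 15
15 → 2
2 → 14
14 → 7
7 → 17
2 → 5
5 → 4
4 → 3
16 → 9
16 → 6
6 → 0
16 → 1

10, 16, 12, 8, 11, 18, 13, 15, 2, 14, 7, 17, 5, 4, 3, 9, 6, 0, 1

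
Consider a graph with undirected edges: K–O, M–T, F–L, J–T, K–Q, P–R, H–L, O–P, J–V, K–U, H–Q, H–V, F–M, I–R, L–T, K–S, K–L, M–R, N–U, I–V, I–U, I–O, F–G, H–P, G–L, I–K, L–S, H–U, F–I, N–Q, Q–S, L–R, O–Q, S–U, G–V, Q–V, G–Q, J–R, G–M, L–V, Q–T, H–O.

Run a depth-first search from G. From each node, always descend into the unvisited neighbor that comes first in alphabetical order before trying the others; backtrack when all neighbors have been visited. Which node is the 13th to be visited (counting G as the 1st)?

Q

Visit G
G → F
F → I
I → K
K → L
L → H
H → O
O → P
P → R
R → J
J → T
T → M
T → Q
Q → N
N → U
U → S
Q → V

Visit order: G, F, I, K, L, H, O, P, R, J, T, M, Q, N, U, S, V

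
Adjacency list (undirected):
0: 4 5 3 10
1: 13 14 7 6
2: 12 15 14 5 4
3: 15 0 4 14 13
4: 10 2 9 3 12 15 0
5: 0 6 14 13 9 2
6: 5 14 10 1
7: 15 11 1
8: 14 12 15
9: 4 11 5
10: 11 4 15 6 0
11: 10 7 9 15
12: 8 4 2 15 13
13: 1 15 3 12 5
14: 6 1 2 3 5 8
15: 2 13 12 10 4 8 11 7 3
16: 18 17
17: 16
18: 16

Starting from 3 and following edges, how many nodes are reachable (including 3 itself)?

16

BFS from 3 visits: 3, 15, 0, 4, 14, 13, 2, 12, 10, 8, 11, 7, 5, 9, 6, 1
Reachable nodes: 16 of 19 total.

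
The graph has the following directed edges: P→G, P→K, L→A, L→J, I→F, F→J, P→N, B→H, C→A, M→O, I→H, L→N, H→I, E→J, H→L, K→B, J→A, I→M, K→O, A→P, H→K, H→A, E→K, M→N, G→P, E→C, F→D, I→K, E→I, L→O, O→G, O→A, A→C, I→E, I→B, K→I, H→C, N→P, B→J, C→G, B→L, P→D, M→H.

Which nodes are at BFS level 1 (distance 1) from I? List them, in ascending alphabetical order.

B, E, F, H, K, M

Level 0: I
Level 1: B, E, F, H, K, M
Level 2: A, C, D, J, L, N, O
Level 3: G, P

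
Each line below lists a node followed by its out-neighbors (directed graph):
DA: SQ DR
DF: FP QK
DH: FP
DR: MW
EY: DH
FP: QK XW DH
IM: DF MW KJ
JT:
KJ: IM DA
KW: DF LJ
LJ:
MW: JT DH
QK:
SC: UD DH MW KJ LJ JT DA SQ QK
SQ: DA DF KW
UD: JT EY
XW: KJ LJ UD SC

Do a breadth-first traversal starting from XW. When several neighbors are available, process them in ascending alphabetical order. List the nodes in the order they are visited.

XW -> KJ -> LJ -> SC -> UD -> DA -> IM -> DH -> JT -> MW -> QK -> SQ -> EY -> DR -> DF -> FP -> KW

Visit XW; enqueue KJ, LJ, SC, UD → queue [KJ, LJ, SC, UD]
Visit KJ; enqueue DA, IM → queue [LJ, SC, UD, DA, IM]
Visit LJ → queue [SC, UD, DA, IM]
Visit SC; enqueue DH, JT, MW, QK, SQ → queue [UD, DA, IM, DH, JT, MW, QK, SQ]
Visit UD; enqueue EY → queue [DA, IM, DH, JT, MW, QK, SQ, EY]
Visit DA; enqueue DR → queue [IM, DH, JT, MW, QK, SQ, EY, DR]
Visit IM; enqueue DF → queue [DH, JT, MW, QK, SQ, EY, DR, DF]
Visit DH; enqueue FP → queue [JT, MW, QK, SQ, EY, DR, DF, FP]
Visit JT → queue [MW, QK, SQ, EY, DR, DF, FP]
Visit MW → queue [QK, SQ, EY, DR, DF, FP]
Visit QK → queue [SQ, EY, DR, DF, FP]
Visit SQ; enqueue KW → queue [EY, DR, DF, FP, KW]
Visit EY → queue [DR, DF, FP, KW]
Visit DR → queue [DF, FP, KW]
Visit DF → queue [FP, KW]
Visit FP → queue [KW]
Visit KW → queue []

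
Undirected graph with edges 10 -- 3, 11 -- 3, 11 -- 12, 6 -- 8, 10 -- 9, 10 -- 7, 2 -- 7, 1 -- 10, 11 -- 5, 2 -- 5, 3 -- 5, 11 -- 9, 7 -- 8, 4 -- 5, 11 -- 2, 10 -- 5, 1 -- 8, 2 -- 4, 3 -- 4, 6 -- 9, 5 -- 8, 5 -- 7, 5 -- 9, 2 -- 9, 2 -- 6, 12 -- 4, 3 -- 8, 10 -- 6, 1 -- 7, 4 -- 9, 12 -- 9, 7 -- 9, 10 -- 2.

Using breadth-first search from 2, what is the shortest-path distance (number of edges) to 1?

2

Level 0: 2
Level 1: 4, 5, 6, 7, 9, 10, 11
Level 2: 1, 3, 8, 12
1 first appears at level 2.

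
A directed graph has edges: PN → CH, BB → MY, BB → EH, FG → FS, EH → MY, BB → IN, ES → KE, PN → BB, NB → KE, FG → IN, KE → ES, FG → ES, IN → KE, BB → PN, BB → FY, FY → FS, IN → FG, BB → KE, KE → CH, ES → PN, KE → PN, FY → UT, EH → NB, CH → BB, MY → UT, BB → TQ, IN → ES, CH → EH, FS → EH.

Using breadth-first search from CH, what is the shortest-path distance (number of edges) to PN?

Level 0: CH
Level 1: BB, EH
Level 2: FY, IN, KE, MY, NB, PN, TQ
Level 3: ES, FG, FS, UT
PN first appears at level 2.

2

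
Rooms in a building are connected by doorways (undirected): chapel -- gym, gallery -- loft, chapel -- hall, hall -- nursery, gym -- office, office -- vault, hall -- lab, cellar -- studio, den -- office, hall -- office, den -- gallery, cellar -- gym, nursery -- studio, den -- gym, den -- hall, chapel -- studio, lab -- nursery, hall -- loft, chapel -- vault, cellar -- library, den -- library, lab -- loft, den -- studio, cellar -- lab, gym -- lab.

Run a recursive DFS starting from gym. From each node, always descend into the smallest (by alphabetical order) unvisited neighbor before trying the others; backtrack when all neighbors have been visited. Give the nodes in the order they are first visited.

gym, cellar, lab, hall, chapel, studio, den, gallery, loft, library, office, vault, nursery

Visit gym
gym → cellar
cellar → lab
lab → hall
hall → chapel
chapel → studio
studio → den
den → gallery
gallery → loft
den → library
den → office
office → vault
studio → nursery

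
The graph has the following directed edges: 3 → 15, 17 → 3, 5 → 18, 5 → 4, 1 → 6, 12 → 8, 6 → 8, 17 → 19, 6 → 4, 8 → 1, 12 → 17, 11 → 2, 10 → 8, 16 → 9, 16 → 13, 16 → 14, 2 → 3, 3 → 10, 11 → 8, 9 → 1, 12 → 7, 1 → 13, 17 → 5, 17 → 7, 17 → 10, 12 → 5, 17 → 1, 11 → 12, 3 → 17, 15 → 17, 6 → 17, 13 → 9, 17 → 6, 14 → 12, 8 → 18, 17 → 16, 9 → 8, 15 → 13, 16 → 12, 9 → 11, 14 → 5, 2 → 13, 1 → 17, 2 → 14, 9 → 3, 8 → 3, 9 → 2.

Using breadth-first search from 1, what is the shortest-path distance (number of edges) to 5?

Level 0: 1
Level 1: 6, 13, 17
Level 2: 3, 4, 5, 7, 8, 9, 10, 16, 19
Level 3: 2, 11, 12, 14, 15, 18
5 first appears at level 2.

2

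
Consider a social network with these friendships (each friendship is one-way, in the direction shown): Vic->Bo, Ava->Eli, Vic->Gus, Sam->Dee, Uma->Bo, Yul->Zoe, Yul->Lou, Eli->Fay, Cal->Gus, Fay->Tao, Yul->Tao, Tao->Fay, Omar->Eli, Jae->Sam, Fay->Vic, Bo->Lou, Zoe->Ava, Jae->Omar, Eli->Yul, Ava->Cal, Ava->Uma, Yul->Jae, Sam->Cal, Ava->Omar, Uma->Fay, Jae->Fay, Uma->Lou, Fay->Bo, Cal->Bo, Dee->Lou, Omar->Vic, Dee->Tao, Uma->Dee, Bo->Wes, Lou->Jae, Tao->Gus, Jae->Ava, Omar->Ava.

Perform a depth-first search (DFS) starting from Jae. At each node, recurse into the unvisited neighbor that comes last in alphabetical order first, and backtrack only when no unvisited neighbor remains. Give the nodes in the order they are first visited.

Jae → Sam → Dee → Tao → Gus → Fay → Vic → Bo → Wes → Lou → Cal → Omar → Eli → Yul → Zoe → Ava → Uma

Visit Jae
Jae → Sam
Sam → Dee
Dee → Tao
Tao → Gus
Tao → Fay
Fay → Vic
Vic → Bo
Bo → Wes
Bo → Lou
Sam → Cal
Jae → Omar
Omar → Eli
Eli → Yul
Yul → Zoe
Zoe → Ava
Ava → Uma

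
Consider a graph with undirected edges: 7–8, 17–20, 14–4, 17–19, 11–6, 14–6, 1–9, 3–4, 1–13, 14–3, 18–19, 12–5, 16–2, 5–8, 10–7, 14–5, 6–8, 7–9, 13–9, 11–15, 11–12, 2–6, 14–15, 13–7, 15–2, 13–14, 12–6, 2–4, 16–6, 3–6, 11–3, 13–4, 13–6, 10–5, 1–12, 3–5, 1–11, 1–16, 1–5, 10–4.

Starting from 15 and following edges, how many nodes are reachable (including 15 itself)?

BFS from 15 visits: 15, 2, 11, 14, 4, 6, 16, 1, 3, 12, 5, 13, 10, 8, 9, 7
Reachable nodes: 16 of 20 total.

16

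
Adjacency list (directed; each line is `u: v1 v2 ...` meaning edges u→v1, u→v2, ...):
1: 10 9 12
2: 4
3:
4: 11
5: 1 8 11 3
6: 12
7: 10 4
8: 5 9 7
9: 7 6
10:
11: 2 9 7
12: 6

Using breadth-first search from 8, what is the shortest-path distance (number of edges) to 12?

3

Level 0: 8
Level 1: 5, 7, 9
Level 2: 1, 3, 4, 6, 10, 11
Level 3: 2, 12
12 first appears at level 3.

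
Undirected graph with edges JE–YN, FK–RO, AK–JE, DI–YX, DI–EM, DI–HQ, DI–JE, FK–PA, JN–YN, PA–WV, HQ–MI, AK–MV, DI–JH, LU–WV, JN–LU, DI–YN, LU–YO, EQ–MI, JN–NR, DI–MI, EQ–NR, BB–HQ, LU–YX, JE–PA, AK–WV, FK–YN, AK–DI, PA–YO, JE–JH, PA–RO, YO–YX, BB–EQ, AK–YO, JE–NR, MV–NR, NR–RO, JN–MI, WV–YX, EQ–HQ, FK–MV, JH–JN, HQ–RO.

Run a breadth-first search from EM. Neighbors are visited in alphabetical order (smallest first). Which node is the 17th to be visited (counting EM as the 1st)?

PA

Visit EM; enqueue DI → queue [DI]
Visit DI; enqueue AK, HQ, JE, JH, MI, YN, YX → queue [AK, HQ, JE, JH, MI, YN, YX]
Visit AK; enqueue MV, WV, YO → queue [HQ, JE, JH, MI, YN, YX, MV, WV, YO]
Visit HQ; enqueue BB, EQ, RO → queue [JE, JH, MI, YN, YX, MV, WV, YO, BB, EQ, RO]
Visit JE; enqueue NR, PA → queue [JH, MI, YN, YX, MV, WV, YO, BB, EQ, RO, NR, PA]
Visit JH; enqueue JN → queue [MI, YN, YX, MV, WV, YO, BB, EQ, RO, NR, PA, JN]
Visit MI → queue [YN, YX, MV, WV, YO, BB, EQ, RO, NR, PA, JN]
Visit YN; enqueue FK → queue [YX, MV, WV, YO, BB, EQ, RO, NR, PA, JN, FK]
Visit YX; enqueue LU → queue [MV, WV, YO, BB, EQ, RO, NR, PA, JN, FK, LU]
Visit MV → queue [WV, YO, BB, EQ, RO, NR, PA, JN, FK, LU]
Visit WV → queue [YO, BB, EQ, RO, NR, PA, JN, FK, LU]
Visit YO → queue [BB, EQ, RO, NR, PA, JN, FK, LU]
Visit BB → queue [EQ, RO, NR, PA, JN, FK, LU]
Visit EQ → queue [RO, NR, PA, JN, FK, LU]
Visit RO → queue [NR, PA, JN, FK, LU]
Visit NR → queue [PA, JN, FK, LU]
Visit PA → queue [JN, FK, LU]
Visit JN → queue [FK, LU]
Visit FK → queue [LU]
Visit LU → queue []

Visit order: EM, DI, AK, HQ, JE, JH, MI, YN, YX, MV, WV, YO, BB, EQ, RO, NR, PA, JN, FK, LU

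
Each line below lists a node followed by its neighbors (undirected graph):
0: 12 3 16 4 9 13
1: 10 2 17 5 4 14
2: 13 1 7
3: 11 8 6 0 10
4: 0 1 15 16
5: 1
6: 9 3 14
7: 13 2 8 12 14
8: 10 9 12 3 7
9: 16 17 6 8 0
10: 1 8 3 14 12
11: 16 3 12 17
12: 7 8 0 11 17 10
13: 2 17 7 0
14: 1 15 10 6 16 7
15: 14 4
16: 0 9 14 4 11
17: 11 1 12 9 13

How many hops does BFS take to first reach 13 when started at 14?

Level 0: 14
Level 1: 1, 6, 7, 10, 15, 16
Level 2: 0, 2, 3, 4, 5, 8, 9, 11, 12, 13, 17
13 first appears at level 2.

2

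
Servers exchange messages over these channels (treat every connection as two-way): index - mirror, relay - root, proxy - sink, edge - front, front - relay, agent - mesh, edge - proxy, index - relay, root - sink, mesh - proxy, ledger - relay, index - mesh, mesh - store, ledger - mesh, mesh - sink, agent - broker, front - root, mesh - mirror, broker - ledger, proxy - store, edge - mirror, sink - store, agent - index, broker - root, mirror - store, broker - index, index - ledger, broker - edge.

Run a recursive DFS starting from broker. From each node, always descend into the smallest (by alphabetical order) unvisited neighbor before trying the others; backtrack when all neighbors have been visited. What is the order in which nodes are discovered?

broker, agent, index, ledger, mesh, mirror, edge, front, relay, root, sink, proxy, store

Visit broker
broker → agent
agent → index
index → ledger
ledger → mesh
mesh → mirror
mirror → edge
edge → front
front → relay
relay → root
root → sink
sink → proxy
proxy → store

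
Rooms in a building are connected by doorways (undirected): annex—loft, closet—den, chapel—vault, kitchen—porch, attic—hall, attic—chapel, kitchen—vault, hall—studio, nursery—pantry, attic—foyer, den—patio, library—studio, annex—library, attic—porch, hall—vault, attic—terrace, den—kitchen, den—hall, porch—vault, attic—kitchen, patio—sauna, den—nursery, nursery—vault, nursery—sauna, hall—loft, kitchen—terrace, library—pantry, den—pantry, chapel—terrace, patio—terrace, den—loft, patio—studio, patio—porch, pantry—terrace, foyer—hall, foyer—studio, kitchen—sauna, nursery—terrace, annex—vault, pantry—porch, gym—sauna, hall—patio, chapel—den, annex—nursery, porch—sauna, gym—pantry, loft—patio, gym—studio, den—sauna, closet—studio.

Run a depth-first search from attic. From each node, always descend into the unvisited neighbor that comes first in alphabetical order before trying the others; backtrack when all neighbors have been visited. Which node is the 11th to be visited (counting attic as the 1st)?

pantry

Visit attic
attic → chapel
chapel → den
den → closet
closet → studio
studio → foyer
foyer → hall
hall → loft
loft → annex
annex → library
library → pantry
pantry → gym
gym → sauna
sauna → kitchen
kitchen → porch
porch → patio
patio → terrace
terrace → nursery
nursery → vault

Visit order: attic, chapel, den, closet, studio, foyer, hall, loft, annex, library, pantry, gym, sauna, kitchen, porch, patio, terrace, nursery, vault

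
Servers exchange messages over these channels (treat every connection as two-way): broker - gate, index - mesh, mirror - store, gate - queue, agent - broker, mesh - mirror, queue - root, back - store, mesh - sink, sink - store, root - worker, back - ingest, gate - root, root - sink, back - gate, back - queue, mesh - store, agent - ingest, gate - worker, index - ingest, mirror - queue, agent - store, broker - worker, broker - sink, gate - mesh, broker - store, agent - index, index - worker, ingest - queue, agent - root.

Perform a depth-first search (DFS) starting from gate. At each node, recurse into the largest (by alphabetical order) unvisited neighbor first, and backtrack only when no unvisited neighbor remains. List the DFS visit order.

Visit gate
gate → worker
worker → root
root → sink
sink → store
store → mirror
mirror → queue
queue → ingest
ingest → index
index → mesh
index → agent
agent → broker
ingest → back

gate → worker → root → sink → store → mirror → queue → ingest → index → mesh → agent → broker → back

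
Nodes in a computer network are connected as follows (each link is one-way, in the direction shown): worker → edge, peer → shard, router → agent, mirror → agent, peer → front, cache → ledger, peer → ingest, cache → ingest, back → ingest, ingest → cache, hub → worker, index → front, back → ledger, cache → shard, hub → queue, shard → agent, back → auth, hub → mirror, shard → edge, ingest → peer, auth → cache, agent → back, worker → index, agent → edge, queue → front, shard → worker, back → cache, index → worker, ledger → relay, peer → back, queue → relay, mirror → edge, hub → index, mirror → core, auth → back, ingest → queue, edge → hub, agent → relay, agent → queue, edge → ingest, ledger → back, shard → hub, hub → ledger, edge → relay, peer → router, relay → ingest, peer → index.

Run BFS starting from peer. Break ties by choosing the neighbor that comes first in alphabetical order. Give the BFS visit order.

peer, back, front, index, ingest, router, shard, auth, cache, ledger, worker, queue, agent, edge, hub, relay, mirror, core

Visit peer; enqueue back, front, index, ingest, router, shard → queue [back, front, index, ingest, router, shard]
Visit back; enqueue auth, cache, ledger → queue [front, index, ingest, router, shard, auth, cache, ledger]
Visit front → queue [index, ingest, router, shard, auth, cache, ledger]
Visit index; enqueue worker → queue [ingest, router, shard, auth, cache, ledger, worker]
Visit ingest; enqueue queue → queue [router, shard, auth, cache, ledger, worker, queue]
Visit router; enqueue agent → queue [shard, auth, cache, ledger, worker, queue, agent]
Visit shard; enqueue edge, hub → queue [auth, cache, ledger, worker, queue, agent, edge, hub]
Visit auth → queue [cache, ledger, worker, queue, agent, edge, hub]
Visit cache → queue [ledger, worker, queue, agent, edge, hub]
Visit ledger; enqueue relay → queue [worker, queue, agent, edge, hub, relay]
Visit worker → queue [queue, agent, edge, hub, relay]
Visit queue → queue [agent, edge, hub, relay]
Visit agent → queue [edge, hub, relay]
Visit edge → queue [hub, relay]
Visit hub; enqueue mirror → queue [relay, mirror]
Visit relay → queue [mirror]
Visit mirror; enqueue core → queue [core]
Visit core → queue []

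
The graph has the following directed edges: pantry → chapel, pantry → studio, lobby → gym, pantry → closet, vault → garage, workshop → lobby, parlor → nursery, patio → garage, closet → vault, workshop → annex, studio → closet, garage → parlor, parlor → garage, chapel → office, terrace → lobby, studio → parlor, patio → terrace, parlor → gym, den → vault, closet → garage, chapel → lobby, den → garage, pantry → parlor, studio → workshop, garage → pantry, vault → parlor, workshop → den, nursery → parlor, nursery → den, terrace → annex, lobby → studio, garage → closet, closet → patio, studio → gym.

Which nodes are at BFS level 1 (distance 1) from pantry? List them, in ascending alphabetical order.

Level 0: pantry
Level 1: chapel, closet, parlor, studio
Level 2: garage, gym, lobby, nursery, office, patio, vault, workshop
Level 3: annex, den, terrace

chapel, closet, parlor, studio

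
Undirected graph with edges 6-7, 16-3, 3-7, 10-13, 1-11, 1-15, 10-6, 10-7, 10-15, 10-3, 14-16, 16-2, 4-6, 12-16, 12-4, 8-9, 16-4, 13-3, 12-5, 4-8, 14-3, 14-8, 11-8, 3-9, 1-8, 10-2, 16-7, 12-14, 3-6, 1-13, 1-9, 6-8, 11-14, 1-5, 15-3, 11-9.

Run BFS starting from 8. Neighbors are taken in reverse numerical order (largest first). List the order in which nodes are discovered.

8, 14, 11, 9, 6, 4, 1, 16, 12, 3, 10, 7, 15, 13, 5, 2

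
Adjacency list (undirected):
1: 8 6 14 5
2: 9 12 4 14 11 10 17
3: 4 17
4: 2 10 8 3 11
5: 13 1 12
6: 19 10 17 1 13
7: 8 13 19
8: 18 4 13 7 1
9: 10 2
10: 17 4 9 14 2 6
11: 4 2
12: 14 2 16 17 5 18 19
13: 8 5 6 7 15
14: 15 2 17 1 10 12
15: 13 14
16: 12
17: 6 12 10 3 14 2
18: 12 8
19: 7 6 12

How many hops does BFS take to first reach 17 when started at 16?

2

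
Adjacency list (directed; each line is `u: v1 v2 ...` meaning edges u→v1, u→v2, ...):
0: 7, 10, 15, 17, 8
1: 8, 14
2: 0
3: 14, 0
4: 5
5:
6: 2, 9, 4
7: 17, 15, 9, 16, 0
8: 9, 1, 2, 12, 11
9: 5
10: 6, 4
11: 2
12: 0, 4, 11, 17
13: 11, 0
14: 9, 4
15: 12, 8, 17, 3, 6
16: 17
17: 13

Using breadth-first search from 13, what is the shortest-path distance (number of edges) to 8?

2

Level 0: 13
Level 1: 0, 11
Level 2: 2, 7, 8, 10, 15, 17
Level 3: 1, 3, 4, 6, 9, 12, 16
Level 4: 5, 14
8 first appears at level 2.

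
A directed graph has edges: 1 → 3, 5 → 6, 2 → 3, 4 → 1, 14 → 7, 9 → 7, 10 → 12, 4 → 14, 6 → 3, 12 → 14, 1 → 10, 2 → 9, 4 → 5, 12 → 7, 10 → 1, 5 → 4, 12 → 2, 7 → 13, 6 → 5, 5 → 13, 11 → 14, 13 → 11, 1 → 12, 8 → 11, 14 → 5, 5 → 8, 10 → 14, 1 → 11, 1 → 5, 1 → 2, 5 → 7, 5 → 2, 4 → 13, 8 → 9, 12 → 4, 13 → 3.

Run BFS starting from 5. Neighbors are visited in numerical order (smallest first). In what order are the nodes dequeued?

5, 2, 4, 6, 7, 8, 13, 3, 9, 1, 14, 11, 10, 12

Visit 5; enqueue 2, 4, 6, 7, 8, 13 → queue [2, 4, 6, 7, 8, 13]
Visit 2; enqueue 3, 9 → queue [4, 6, 7, 8, 13, 3, 9]
Visit 4; enqueue 1, 14 → queue [6, 7, 8, 13, 3, 9, 1, 14]
Visit 6 → queue [7, 8, 13, 3, 9, 1, 14]
Visit 7 → queue [8, 13, 3, 9, 1, 14]
Visit 8; enqueue 11 → queue [13, 3, 9, 1, 14, 11]
Visit 13 → queue [3, 9, 1, 14, 11]
Visit 3 → queue [9, 1, 14, 11]
Visit 9 → queue [1, 14, 11]
Visit 1; enqueue 10, 12 → queue [14, 11, 10, 12]
Visit 14 → queue [11, 10, 12]
Visit 11 → queue [10, 12]
Visit 10 → queue [12]
Visit 12 → queue []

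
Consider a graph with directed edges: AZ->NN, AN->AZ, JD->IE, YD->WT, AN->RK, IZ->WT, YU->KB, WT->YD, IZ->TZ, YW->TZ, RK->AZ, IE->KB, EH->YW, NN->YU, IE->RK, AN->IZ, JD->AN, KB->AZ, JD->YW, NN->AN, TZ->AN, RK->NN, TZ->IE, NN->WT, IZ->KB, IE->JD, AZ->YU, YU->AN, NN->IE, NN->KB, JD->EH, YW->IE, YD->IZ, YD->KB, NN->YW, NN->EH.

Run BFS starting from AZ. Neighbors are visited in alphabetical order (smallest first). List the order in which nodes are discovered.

AZ, NN, YU, AN, EH, IE, KB, WT, YW, IZ, RK, JD, YD, TZ

Visit AZ; enqueue NN, YU → queue [NN, YU]
Visit NN; enqueue AN, EH, IE, KB, WT, YW → queue [YU, AN, EH, IE, KB, WT, YW]
Visit YU → queue [AN, EH, IE, KB, WT, YW]
Visit AN; enqueue IZ, RK → queue [EH, IE, KB, WT, YW, IZ, RK]
Visit EH → queue [IE, KB, WT, YW, IZ, RK]
Visit IE; enqueue JD → queue [KB, WT, YW, IZ, RK, JD]
Visit KB → queue [WT, YW, IZ, RK, JD]
Visit WT; enqueue YD → queue [YW, IZ, RK, JD, YD]
Visit YW; enqueue TZ → queue [IZ, RK, JD, YD, TZ]
Visit IZ → queue [RK, JD, YD, TZ]
Visit RK → queue [JD, YD, TZ]
Visit JD → queue [YD, TZ]
Visit YD → queue [TZ]
Visit TZ → queue []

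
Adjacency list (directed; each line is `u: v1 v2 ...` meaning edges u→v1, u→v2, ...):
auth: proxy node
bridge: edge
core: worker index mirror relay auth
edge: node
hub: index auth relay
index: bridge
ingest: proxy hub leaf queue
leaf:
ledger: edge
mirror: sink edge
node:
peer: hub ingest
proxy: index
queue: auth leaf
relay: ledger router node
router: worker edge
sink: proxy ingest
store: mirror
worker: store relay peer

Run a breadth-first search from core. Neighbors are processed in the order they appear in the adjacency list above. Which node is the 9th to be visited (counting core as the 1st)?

bridge

Visit core; enqueue worker, index, mirror, relay, auth → queue [worker, index, mirror, relay, auth]
Visit worker; enqueue store, peer → queue [index, mirror, relay, auth, store, peer]
Visit index; enqueue bridge → queue [mirror, relay, auth, store, peer, bridge]
Visit mirror; enqueue sink, edge → queue [relay, auth, store, peer, bridge, sink, edge]
Visit relay; enqueue ledger, router, node → queue [auth, store, peer, bridge, sink, edge, ledger, router, node]
Visit auth; enqueue proxy → queue [store, peer, bridge, sink, edge, ledger, router, node, proxy]
Visit store → queue [peer, bridge, sink, edge, ledger, router, node, proxy]
Visit peer; enqueue hub, ingest → queue [bridge, sink, edge, ledger, router, node, proxy, hub, ingest]
Visit bridge → queue [sink, edge, ledger, router, node, proxy, hub, ingest]
Visit sink → queue [edge, ledger, router, node, proxy, hub, ingest]
Visit edge → queue [ledger, router, node, proxy, hub, ingest]
Visit ledger → queue [router, node, proxy, hub, ingest]
Visit router → queue [node, proxy, hub, ingest]
Visit node → queue [proxy, hub, ingest]
Visit proxy → queue [hub, ingest]
Visit hub → queue [ingest]
Visit ingest; enqueue leaf, queue → queue [leaf, queue]
Visit leaf → queue [queue]
Visit queue → queue []

Visit order: core, worker, index, mirror, relay, auth, store, peer, bridge, sink, edge, ledger, router, node, proxy, hub, ingest, leaf, queue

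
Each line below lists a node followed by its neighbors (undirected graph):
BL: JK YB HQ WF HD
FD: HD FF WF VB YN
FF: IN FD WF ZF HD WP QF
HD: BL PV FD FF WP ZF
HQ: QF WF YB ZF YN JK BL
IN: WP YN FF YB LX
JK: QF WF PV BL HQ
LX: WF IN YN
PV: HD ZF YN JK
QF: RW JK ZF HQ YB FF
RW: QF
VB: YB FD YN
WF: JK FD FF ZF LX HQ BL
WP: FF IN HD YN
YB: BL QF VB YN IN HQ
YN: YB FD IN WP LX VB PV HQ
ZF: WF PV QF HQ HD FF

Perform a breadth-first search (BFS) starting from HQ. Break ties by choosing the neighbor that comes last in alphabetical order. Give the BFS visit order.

HQ ZF YN YB WF QF JK BL PV HD FF WP VB LX IN FD RW

Visit HQ; enqueue ZF, YN, YB, WF, QF, JK, BL → queue [ZF, YN, YB, WF, QF, JK, BL]
Visit ZF; enqueue PV, HD, FF → queue [YN, YB, WF, QF, JK, BL, PV, HD, FF]
Visit YN; enqueue WP, VB, LX, IN, FD → queue [YB, WF, QF, JK, BL, PV, HD, FF, WP, VB, LX, IN, FD]
Visit YB → queue [WF, QF, JK, BL, PV, HD, FF, WP, VB, LX, IN, FD]
Visit WF → queue [QF, JK, BL, PV, HD, FF, WP, VB, LX, IN, FD]
Visit QF; enqueue RW → queue [JK, BL, PV, HD, FF, WP, VB, LX, IN, FD, RW]
Visit JK → queue [BL, PV, HD, FF, WP, VB, LX, IN, FD, RW]
Visit BL → queue [PV, HD, FF, WP, VB, LX, IN, FD, RW]
Visit PV → queue [HD, FF, WP, VB, LX, IN, FD, RW]
Visit HD → queue [FF, WP, VB, LX, IN, FD, RW]
Visit FF → queue [WP, VB, LX, IN, FD, RW]
Visit WP → queue [VB, LX, IN, FD, RW]
Visit VB → queue [LX, IN, FD, RW]
Visit LX → queue [IN, FD, RW]
Visit IN → queue [FD, RW]
Visit FD → queue [RW]
Visit RW → queue []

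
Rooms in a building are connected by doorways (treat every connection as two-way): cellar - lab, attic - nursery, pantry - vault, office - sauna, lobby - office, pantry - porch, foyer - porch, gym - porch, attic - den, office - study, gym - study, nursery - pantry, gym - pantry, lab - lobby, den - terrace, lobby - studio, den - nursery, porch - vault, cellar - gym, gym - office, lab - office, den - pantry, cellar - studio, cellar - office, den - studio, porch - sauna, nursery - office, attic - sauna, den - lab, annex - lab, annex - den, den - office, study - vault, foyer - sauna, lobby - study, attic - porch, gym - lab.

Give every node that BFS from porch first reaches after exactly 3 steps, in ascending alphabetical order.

annex, lobby, studio, terrace

Level 0: porch
Level 1: attic, foyer, gym, pantry, sauna, vault
Level 2: cellar, den, lab, nursery, office, study
Level 3: annex, lobby, studio, terrace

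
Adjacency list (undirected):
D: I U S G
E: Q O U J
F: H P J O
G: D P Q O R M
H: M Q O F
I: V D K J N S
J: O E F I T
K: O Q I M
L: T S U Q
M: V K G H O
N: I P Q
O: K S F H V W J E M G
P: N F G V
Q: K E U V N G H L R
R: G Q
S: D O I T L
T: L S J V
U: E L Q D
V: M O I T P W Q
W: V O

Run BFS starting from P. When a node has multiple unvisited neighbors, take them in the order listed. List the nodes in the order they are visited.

P N F G V I Q H J O D R M T W K S E U L

Visit P; enqueue N, F, G, V → queue [N, F, G, V]
Visit N; enqueue I, Q → queue [F, G, V, I, Q]
Visit F; enqueue H, J, O → queue [G, V, I, Q, H, J, O]
Visit G; enqueue D, R, M → queue [V, I, Q, H, J, O, D, R, M]
Visit V; enqueue T, W → queue [I, Q, H, J, O, D, R, M, T, W]
Visit I; enqueue K, S → queue [Q, H, J, O, D, R, M, T, W, K, S]
Visit Q; enqueue E, U, L → queue [H, J, O, D, R, M, T, W, K, S, E, U, L]
Visit H → queue [J, O, D, R, M, T, W, K, S, E, U, L]
Visit J → queue [O, D, R, M, T, W, K, S, E, U, L]
Visit O → queue [D, R, M, T, W, K, S, E, U, L]
Visit D → queue [R, M, T, W, K, S, E, U, L]
Visit R → queue [M, T, W, K, S, E, U, L]
Visit M → queue [T, W, K, S, E, U, L]
Visit T → queue [W, K, S, E, U, L]
Visit W → queue [K, S, E, U, L]
Visit K → queue [S, E, U, L]
Visit S → queue [E, U, L]
Visit E → queue [U, L]
Visit U → queue [L]
Visit L → queue []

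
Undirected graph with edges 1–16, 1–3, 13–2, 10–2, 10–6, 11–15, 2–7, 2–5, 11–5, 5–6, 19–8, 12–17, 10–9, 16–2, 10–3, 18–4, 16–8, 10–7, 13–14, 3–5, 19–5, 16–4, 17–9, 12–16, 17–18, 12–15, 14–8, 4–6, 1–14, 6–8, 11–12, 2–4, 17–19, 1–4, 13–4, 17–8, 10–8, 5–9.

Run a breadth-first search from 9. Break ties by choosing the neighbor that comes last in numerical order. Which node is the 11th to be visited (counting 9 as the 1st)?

Visit 9; enqueue 17, 10, 5 → queue [17, 10, 5]
Visit 17; enqueue 19, 18, 12, 8 → queue [10, 5, 19, 18, 12, 8]
Visit 10; enqueue 7, 6, 3, 2 → queue [5, 19, 18, 12, 8, 7, 6, 3, 2]
Visit 5; enqueue 11 → queue [19, 18, 12, 8, 7, 6, 3, 2, 11]
Visit 19 → queue [18, 12, 8, 7, 6, 3, 2, 11]
Visit 18; enqueue 4 → queue [12, 8, 7, 6, 3, 2, 11, 4]
Visit 12; enqueue 16, 15 → queue [8, 7, 6, 3, 2, 11, 4, 16, 15]
Visit 8; enqueue 14 → queue [7, 6, 3, 2, 11, 4, 16, 15, 14]
Visit 7 → queue [6, 3, 2, 11, 4, 16, 15, 14]
Visit 6 → queue [3, 2, 11, 4, 16, 15, 14]
Visit 3; enqueue 1 → queue [2, 11, 4, 16, 15, 14, 1]
Visit 2; enqueue 13 → queue [11, 4, 16, 15, 14, 1, 13]
Visit 11 → queue [4, 16, 15, 14, 1, 13]
Visit 4 → queue [16, 15, 14, 1, 13]
Visit 16 → queue [15, 14, 1, 13]
Visit 15 → queue [14, 1, 13]
Visit 14 → queue [1, 13]
Visit 1 → queue [13]
Visit 13 → queue []

Visit order: 9, 17, 10, 5, 19, 18, 12, 8, 7, 6, 3, 2, 11, 4, 16, 15, 14, 1, 13

3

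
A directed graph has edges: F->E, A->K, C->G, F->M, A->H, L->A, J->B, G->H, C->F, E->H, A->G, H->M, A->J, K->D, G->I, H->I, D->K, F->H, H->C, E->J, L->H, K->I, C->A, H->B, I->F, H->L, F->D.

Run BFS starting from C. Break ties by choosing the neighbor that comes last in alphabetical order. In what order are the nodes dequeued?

C → G → F → A → I → H → M → E → D → K → J → L → B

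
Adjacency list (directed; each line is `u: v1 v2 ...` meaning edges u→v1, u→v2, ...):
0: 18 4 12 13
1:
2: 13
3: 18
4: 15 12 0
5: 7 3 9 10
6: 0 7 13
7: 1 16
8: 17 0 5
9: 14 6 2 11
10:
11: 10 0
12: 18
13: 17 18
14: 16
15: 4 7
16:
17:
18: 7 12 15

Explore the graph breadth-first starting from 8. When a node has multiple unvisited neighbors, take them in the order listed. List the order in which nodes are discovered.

8, 17, 0, 5, 18, 4, 12, 13, 7, 3, 9, 10, 15, 1, 16, 14, 6, 2, 11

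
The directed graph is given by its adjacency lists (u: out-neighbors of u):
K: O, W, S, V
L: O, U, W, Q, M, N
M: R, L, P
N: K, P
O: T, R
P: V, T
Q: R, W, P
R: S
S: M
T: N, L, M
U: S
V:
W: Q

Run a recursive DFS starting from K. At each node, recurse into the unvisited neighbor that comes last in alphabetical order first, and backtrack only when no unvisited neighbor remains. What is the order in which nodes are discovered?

Visit K
K → W
W → Q
Q → R
R → S
S → M
M → P
P → V
P → T
T → N
T → L
L → U
L → O

K → W → Q → R → S → M → P → V → T → N → L → U → O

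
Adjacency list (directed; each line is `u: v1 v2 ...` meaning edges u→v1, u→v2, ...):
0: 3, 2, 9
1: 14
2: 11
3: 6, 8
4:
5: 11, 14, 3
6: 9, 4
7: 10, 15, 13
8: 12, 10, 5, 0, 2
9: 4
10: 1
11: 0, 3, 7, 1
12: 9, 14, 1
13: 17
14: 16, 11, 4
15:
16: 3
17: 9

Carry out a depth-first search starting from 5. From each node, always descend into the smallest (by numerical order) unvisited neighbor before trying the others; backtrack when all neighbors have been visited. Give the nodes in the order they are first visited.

5 → 3 → 6 → 4 → 9 → 8 → 0 → 2 → 11 → 1 → 14 → 16 → 7 → 10 → 13 → 17 → 15 → 12

Visit 5
5 → 3
3 → 6
6 → 4
6 → 9
3 → 8
8 → 0
0 → 2
2 → 11
11 → 1
1 → 14
14 → 16
11 → 7
7 → 10
7 → 13
13 → 17
7 → 15
8 → 12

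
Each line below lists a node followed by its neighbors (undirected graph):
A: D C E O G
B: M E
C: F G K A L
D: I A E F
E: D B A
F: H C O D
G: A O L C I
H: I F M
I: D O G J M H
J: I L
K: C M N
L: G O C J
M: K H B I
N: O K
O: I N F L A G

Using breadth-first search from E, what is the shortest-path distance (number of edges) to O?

Level 0: E
Level 1: A, B, D
Level 2: C, F, G, I, M, O
Level 3: H, J, K, L, N
O first appears at level 2.

2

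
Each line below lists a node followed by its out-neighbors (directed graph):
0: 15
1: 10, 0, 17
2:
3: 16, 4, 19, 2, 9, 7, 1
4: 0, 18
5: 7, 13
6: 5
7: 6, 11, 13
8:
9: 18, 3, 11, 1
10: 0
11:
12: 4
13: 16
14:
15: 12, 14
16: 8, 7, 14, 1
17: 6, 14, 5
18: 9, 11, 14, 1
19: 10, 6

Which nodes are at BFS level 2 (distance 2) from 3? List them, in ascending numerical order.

0, 6, 8, 10, 11, 13, 14, 17, 18

Level 0: 3
Level 1: 1, 2, 4, 7, 9, 16, 19
Level 2: 0, 6, 8, 10, 11, 13, 14, 17, 18
Level 3: 5, 15
Level 4: 12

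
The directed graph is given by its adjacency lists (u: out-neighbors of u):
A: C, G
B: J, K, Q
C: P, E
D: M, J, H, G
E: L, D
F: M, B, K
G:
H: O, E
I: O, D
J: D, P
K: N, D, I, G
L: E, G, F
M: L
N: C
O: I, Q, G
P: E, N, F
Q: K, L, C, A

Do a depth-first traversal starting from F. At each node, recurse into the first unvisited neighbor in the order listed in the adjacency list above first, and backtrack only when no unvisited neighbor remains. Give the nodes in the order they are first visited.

F M L E D J P N C H O I Q K G A B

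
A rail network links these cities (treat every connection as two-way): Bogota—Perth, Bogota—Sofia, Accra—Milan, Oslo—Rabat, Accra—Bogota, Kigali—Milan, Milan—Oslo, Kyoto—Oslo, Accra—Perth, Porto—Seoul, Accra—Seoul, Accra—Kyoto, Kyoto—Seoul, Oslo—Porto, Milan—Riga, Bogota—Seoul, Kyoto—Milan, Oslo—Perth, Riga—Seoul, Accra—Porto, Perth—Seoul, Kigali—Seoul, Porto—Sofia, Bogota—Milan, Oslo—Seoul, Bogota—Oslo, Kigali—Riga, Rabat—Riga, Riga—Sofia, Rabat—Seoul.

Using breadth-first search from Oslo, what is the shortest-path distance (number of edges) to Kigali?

2

Level 0: Oslo
Level 1: Bogota, Kyoto, Milan, Perth, Porto, Rabat, Seoul
Level 2: Accra, Kigali, Riga, Sofia
Kigali first appears at level 2.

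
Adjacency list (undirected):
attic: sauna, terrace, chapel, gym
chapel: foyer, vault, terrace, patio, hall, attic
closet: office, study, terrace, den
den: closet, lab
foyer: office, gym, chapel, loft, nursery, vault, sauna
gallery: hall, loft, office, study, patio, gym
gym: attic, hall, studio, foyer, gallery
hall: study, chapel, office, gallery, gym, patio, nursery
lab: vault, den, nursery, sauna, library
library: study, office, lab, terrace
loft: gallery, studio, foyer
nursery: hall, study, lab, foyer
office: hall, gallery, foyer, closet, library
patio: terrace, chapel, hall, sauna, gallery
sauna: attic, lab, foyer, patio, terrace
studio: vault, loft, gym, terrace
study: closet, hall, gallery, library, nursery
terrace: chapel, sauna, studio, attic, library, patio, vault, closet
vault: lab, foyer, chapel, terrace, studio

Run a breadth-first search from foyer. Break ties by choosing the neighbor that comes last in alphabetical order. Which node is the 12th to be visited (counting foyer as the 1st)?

Visit foyer; enqueue vault, sauna, office, nursery, loft, gym, chapel → queue [vault, sauna, office, nursery, loft, gym, chapel]
Visit vault; enqueue terrace, studio, lab → queue [sauna, office, nursery, loft, gym, chapel, terrace, studio, lab]
Visit sauna; enqueue patio, attic → queue [office, nursery, loft, gym, chapel, terrace, studio, lab, patio, attic]
Visit office; enqueue library, hall, gallery, closet → queue [nursery, loft, gym, chapel, terrace, studio, lab, patio, attic, library, hall, gallery, closet]
Visit nursery; enqueue study → queue [loft, gym, chapel, terrace, studio, lab, patio, attic, library, hall, gallery, closet, study]
Visit loft → queue [gym, chapel, terrace, studio, lab, patio, attic, library, hall, gallery, closet, study]
Visit gym → queue [chapel, terrace, studio, lab, patio, attic, library, hall, gallery, closet, study]
Visit chapel → queue [terrace, studio, lab, patio, attic, library, hall, gallery, closet, study]
Visit terrace → queue [studio, lab, patio, attic, library, hall, gallery, closet, study]
Visit studio → queue [lab, patio, attic, library, hall, gallery, closet, study]
Visit lab; enqueue den → queue [patio, attic, library, hall, gallery, closet, study, den]
Visit patio → queue [attic, library, hall, gallery, closet, study, den]
Visit attic → queue [library, hall, gallery, closet, study, den]
Visit library → queue [hall, gallery, closet, study, den]
Visit hall → queue [gallery, closet, study, den]
Visit gallery → queue [closet, study, den]
Visit closet → queue [study, den]
Visit study → queue [den]
Visit den → queue []

Visit order: foyer, vault, sauna, office, nursery, loft, gym, chapel, terrace, studio, lab, patio, attic, library, hall, gallery, closet, study, den

patio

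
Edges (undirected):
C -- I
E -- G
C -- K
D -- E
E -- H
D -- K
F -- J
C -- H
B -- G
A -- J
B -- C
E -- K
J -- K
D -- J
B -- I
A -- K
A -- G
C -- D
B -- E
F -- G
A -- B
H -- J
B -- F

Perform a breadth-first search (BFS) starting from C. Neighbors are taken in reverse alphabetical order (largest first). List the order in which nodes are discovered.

Visit C; enqueue K, I, H, D, B → queue [K, I, H, D, B]
Visit K; enqueue J, E, A → queue [I, H, D, B, J, E, A]
Visit I → queue [H, D, B, J, E, A]
Visit H → queue [D, B, J, E, A]
Visit D → queue [B, J, E, A]
Visit B; enqueue G, F → queue [J, E, A, G, F]
Visit J → queue [E, A, G, F]
Visit E → queue [A, G, F]
Visit A → queue [G, F]
Visit G → queue [F]
Visit F → queue []

C, K, I, H, D, B, J, E, A, G, F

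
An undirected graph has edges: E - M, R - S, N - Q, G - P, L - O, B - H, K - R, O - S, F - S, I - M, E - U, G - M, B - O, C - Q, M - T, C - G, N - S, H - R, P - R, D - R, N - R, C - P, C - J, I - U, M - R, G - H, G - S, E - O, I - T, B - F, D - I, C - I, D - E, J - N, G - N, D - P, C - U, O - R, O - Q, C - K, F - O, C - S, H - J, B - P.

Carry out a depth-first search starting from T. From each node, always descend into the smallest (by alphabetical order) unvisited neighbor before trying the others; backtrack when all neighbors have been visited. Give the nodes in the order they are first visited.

T -> I -> C -> G -> H -> B -> F -> O -> E -> D -> P -> R -> K -> M -> N -> J -> Q -> S -> U -> L

Visit T
T → I
I → C
C → G
G → H
H → B
B → F
F → O
O → E
E → D
D → P
P → R
R → K
R → M
R → N
N → J
N → Q
N → S
E → U
O → L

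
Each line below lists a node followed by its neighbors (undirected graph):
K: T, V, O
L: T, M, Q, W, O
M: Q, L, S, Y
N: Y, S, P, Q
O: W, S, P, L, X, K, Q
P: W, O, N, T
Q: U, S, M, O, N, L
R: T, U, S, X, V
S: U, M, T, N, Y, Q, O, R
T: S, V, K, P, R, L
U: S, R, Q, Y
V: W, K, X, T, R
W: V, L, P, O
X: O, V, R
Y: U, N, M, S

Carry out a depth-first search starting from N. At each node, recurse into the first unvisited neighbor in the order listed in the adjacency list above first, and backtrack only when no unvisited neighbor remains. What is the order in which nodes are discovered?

N -> Y -> U -> S -> M -> Q -> O -> W -> V -> K -> T -> P -> R -> X -> L

Visit N
N → Y
Y → U
U → S
S → M
M → Q
Q → O
O → W
W → V
V → K
K → T
T → P
T → R
R → X
T → L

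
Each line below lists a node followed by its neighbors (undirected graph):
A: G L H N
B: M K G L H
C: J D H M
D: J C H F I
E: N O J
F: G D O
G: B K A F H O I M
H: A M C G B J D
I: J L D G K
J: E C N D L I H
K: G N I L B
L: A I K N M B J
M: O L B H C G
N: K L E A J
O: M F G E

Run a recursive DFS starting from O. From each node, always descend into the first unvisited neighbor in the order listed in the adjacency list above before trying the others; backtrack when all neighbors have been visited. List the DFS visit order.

O M L A G B K N E J C D H F I

Visit O
O → M
M → L
L → A
A → G
G → B
B → K
K → N
N → E
E → J
J → C
C → D
D → H
D → F
D → I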